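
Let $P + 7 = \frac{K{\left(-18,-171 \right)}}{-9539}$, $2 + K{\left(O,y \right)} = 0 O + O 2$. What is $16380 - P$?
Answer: $\frac{156315555}{9539} \approx 16387.0$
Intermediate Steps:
$K{\left(O,y \right)} = -2 + 2 O$ ($K{\left(O,y \right)} = -2 + \left(0 O + O 2\right) = -2 + \left(0 + 2 O\right) = -2 + 2 O$)
$P = - \frac{66735}{9539}$ ($P = -7 + \frac{-2 + 2 \left(-18\right)}{-9539} = -7 + \left(-2 - 36\right) \left(- \frac{1}{9539}\right) = -7 - - \frac{38}{9539} = -7 + \frac{38}{9539} = - \frac{66735}{9539} \approx -6.996$)
$16380 - P = 16380 - - \frac{66735}{9539} = 16380 + \frac{66735}{9539} = \frac{156315555}{9539}$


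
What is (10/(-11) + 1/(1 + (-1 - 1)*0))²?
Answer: 1/121 ≈ 0.0082645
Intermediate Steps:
(10/(-11) + 1/(1 + (-1 - 1)*0))² = (10*(-1/11) + 1/(1 - 2*0))² = (-10/11 + 1/(1 + 0))² = (-10/11 + 1/1)² = (-10/11 + 1)² = (1/11)² = 1/121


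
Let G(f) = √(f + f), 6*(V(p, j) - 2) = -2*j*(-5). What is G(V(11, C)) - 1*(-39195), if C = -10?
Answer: 39195 + 2*I*√66/3 ≈ 39195.0 + 5.416*I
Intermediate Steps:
V(p, j) = 2 + 5*j/3 (V(p, j) = 2 + (-2*j*(-5))/6 = 2 + (10*j)/6 = 2 + 5*j/3)
G(f) = √2*√f (G(f) = √(2*f) = √2*√f)
G(V(11, C)) - 1*(-39195) = √2*√(2 + (5/3)*(-10)) - 1*(-39195) = √2*√(2 - 50/3) + 39195 = √2*√(-44/3) + 39195 = √2*(2*I*√33/3) + 39195 = 2*I*√66/3 + 39195 = 39195 + 2*I*√66/3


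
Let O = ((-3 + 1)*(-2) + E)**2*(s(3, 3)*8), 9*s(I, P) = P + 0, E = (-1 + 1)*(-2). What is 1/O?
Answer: 3/128 ≈ 0.023438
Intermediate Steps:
E = 0 (E = 0*(-2) = 0)
s(I, P) = P/9 (s(I, P) = (P + 0)/9 = P/9)
O = 128/3 (O = ((-3 + 1)*(-2) + 0)**2*(((1/9)*3)*8) = (-2*(-2) + 0)**2*((1/3)*8) = (4 + 0)**2*(8/3) = 4**2*(8/3) = 16*(8/3) = 128/3 ≈ 42.667)
1/O = 1/(128/3) = 3/128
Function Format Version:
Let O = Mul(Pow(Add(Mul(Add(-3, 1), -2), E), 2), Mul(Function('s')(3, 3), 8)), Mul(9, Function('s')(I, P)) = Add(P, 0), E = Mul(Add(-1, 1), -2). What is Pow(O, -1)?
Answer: Rational(3, 128) ≈ 0.023438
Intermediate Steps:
E = 0 (E = Mul(0, -2) = 0)
Function('s')(I, P) = Mul(Rational(1, 9), P) (Function('s')(I, P) = Mul(Rational(1, 9), Add(P, 0)) = Mul(Rational(1, 9), P))
O = Rational(128, 3) (O = Mul(Pow(Add(Mul(Add(-3, 1), -2), 0), 2), Mul(Mul(Rational(1, 9), 3), 8)) = Mul(Pow(Add(Mul(-2, -2), 0), 2), Mul(Rational(1, 3), 8)) = Mul(Pow(Add(4, 0), 2), Rational(8, 3)) = Mul(Pow(4, 2), Rational(8, 3)) = Mul(16, Rational(8, 3)) = Rational(128, 3) ≈ 42.667)
Pow(O, -1) = Pow(Rational(128, 3), -1) = Rational(3, 128)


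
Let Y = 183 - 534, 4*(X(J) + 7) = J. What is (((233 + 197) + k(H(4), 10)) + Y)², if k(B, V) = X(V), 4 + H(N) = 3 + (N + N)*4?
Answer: 22201/4 ≈ 5550.3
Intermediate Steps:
H(N) = -1 + 8*N (H(N) = -4 + (3 + (N + N)*4) = -4 + (3 + (2*N)*4) = -4 + (3 + 8*N) = -1 + 8*N)
X(J) = -7 + J/4
k(B, V) = -7 + V/4
Y = -351
(((233 + 197) + k(H(4), 10)) + Y)² = (((233 + 197) + (-7 + (¼)*10)) - 351)² = ((430 + (-7 + 5/2)) - 351)² = ((430 - 9/2) - 351)² = (851/2 - 351)² = (149/2)² = 22201/4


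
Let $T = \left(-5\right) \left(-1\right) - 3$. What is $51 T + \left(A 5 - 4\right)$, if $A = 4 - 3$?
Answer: $103$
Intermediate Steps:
$A = 1$ ($A = 4 - 3 = 1$)
$T = 2$ ($T = 5 - 3 = 2$)
$51 T + \left(A 5 - 4\right) = 51 \cdot 2 + \left(1 \cdot 5 - 4\right) = 102 + \left(5 - 4\right) = 102 + 1 = 103$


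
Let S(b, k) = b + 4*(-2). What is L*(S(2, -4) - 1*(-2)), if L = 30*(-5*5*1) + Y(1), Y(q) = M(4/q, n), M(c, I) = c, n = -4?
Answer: 2984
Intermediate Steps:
Y(q) = 4/q
S(b, k) = -8 + b (S(b, k) = b - 8 = -8 + b)
L = -746 (L = 30*(-5*5*1) + 4/1 = 30*(-25*1) + 4*1 = 30*(-25) + 4 = -750 + 4 = -746)
L*(S(2, -4) - 1*(-2)) = -746*((-8 + 2) - 1*(-2)) = -746*(-6 + 2) = -746*(-4) = 2984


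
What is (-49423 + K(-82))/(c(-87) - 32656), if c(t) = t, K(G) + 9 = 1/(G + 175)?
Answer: 4597175/3045099 ≈ 1.5097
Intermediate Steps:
K(G) = -9 + 1/(175 + G) (K(G) = -9 + 1/(G + 175) = -9 + 1/(175 + G))
(-49423 + K(-82))/(c(-87) - 32656) = (-49423 + (-1574 - 9*(-82))/(175 - 82))/(-87 - 32656) = (-49423 + (-1574 + 738)/93)/(-32743) = (-49423 + (1/93)*(-836))*(-1/32743) = (-49423 - 836/93)*(-1/32743) = -4597175/93*(-1/32743) = 4597175/3045099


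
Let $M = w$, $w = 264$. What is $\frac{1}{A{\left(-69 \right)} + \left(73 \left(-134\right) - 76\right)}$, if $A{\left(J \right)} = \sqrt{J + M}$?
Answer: $- \frac{3286}{32393323} - \frac{\sqrt{195}}{97179969} \approx -0.00010158$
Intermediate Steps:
$M = 264$
$A{\left(J \right)} = \sqrt{264 + J}$ ($A{\left(J \right)} = \sqrt{J + 264} = \sqrt{264 + J}$)
$\frac{1}{A{\left(-69 \right)} + \left(73 \left(-134\right) - 76\right)} = \frac{1}{\sqrt{264 - 69} + \left(73 \left(-134\right) - 76\right)} = \frac{1}{\sqrt{195} - 9858} = \frac{1}{-9858 + \sqrt{195}}$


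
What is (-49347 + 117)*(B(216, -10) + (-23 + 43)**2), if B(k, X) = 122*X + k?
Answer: 29734920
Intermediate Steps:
B(k, X) = k + 122*X
(-49347 + 117)*(B(216, -10) + (-23 + 43)**2) = (-49347 + 117)*((216 + 122*(-10)) + (-23 + 43)**2) = -49230*((216 - 1220) + 20**2) = -49230*(-1004 + 400) = -49230*(-604) = 29734920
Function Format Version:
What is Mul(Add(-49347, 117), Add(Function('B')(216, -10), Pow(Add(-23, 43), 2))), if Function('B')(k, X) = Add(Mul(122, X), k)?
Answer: 29734920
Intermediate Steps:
Function('B')(k, X) = Add(k, Mul(122, X))
Mul(Add(-49347, 117), Add(Function('B')(216, -10), Pow(Add(-23, 43), 2))) = Mul(Add(-49347, 117), Add(Add(216, Mul(122, -10)), Pow(Add(-23, 43), 2))) = Mul(-49230, Add(Add(216, -1220), Pow(20, 2))) = Mul(-49230, Add(-1004, 400)) = Mul(-49230, -604) = 29734920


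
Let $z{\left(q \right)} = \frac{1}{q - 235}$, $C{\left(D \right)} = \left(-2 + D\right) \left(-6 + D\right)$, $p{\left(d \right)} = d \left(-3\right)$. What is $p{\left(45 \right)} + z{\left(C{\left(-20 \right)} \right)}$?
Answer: $- \frac{45494}{337} \approx -135.0$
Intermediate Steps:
$p{\left(d \right)} = - 3 d$
$C{\left(D \right)} = \left(-6 + D\right) \left(-2 + D\right)$
$z{\left(q \right)} = \frac{1}{-235 + q}$
$p{\left(45 \right)} + z{\left(C{\left(-20 \right)} \right)} = \left(-3\right) 45 + \frac{1}{-235 + \left(12 + \left(-20\right)^{2} - -160\right)} = -135 + \frac{1}{-235 + \left(12 + 400 + 160\right)} = -135 + \frac{1}{-235 + 572} = -135 + \frac{1}{337} = - \frac{45494}{337}$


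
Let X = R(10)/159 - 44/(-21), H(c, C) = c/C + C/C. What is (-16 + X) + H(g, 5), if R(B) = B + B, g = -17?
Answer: -30012/1855 ≈ -16.179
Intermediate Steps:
R(B) = 2*B
H(c, C) = 1 + c/C (H(c, C) = c/C + 1 = 1 + c/C)
X = 824/371 (X = (2*10)/159 - 44/(-21) = 20*(1/159) - 44*(-1/21) = 20/159 + 44/21 = 824/371 ≈ 2.2210)
(-16 + X) + H(g, 5) = (-16 + 824/371) + (5 - 17)/5 = -5112/371 + (1/5)*(-12) = -5112/371 - 12/5 = -30012/1855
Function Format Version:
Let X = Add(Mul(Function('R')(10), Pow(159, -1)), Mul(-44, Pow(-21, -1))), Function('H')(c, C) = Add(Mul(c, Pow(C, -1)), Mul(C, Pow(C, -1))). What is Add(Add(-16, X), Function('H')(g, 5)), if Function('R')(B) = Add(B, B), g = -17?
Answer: Rational(-30012, 1855) ≈ -16.179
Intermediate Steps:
Function('R')(B) = Mul(2, B)
Function('H')(c, C) = Add(1, Mul(c, Pow(C, -1))) (Function('H')(c, C) = Add(Mul(c, Pow(C, -1)), 1) = Add(1, Mul(c, Pow(C, -1))))
X = Rational(824, 371) (X = Add(Mul(Mul(2, 10), Pow(159, -1)), Mul(-44, Pow(-21, -1))) = Add(Mul(20, Rational(1, 159)), Mul(-44, Rational(-1, 21))) = Add(Rational(20, 159), Rational(44, 21)) = Rational(824, 371) ≈ 2.2210)
Add(Add(-16, X), Function('H')(g, 5)) = Add(Add(-16, Rational(824, 371)), Mul(Pow(5, -1), Add(5, -17))) = Add(Rational(-5112, 371), Mul(Rational(1, 5), -12)) = Add(Rational(-5112, 371), Rational(-12, 5)) = Rational(-30012, 1855)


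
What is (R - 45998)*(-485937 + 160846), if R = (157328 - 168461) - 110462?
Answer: 54482975963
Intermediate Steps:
R = -121595 (R = -11133 - 110462 = -121595)
(R - 45998)*(-485937 + 160846) = (-121595 - 45998)*(-485937 + 160846) = -167593*(-325091) = 54482975963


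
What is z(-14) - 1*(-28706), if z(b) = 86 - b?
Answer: 28806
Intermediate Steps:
z(-14) - 1*(-28706) = (86 - 1*(-14)) - 1*(-28706) = (86 + 14) + 28706 = 100 + 28706 = 28806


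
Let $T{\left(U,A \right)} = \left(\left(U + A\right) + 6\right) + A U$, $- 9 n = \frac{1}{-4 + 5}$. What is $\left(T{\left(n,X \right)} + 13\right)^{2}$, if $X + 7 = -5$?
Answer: $\frac{5476}{81} \approx 67.605$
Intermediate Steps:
$X = -12$ ($X = -7 - 5 = -12$)
$n = - \frac{1}{9}$ ($n = - \frac{1}{9 \left(-4 + 5\right)} = - \frac{1}{9 \cdot 1} = \left(- \frac{1}{9}\right) 1 = - \frac{1}{9} \approx -0.11111$)
$T{\left(U,A \right)} = 6 + A + U + A U$ ($T{\left(U,A \right)} = \left(\left(A + U\right) + 6\right) + A U = \left(6 + A + U\right) + A U = 6 + A + U + A U$)
$\left(T{\left(n,X \right)} + 13\right)^{2} = \left(\left(6 - 12 - \frac{1}{9} - - \frac{4}{3}\right) + 13\right)^{2} = \left(\left(6 - 12 - \frac{1}{9} + \frac{4}{3}\right) + 13\right)^{2} = \left(- \frac{43}{9} + 13\right)^{2} = \left(\frac{74}{9}\right)^{2} = \frac{5476}{81}$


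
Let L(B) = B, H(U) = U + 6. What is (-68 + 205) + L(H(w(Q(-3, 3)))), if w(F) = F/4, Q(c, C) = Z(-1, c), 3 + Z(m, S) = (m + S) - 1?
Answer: 141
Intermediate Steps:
Z(m, S) = -4 + S + m (Z(m, S) = -3 + ((m + S) - 1) = -3 + ((S + m) - 1) = -3 + (-1 + S + m) = -4 + S + m)
Q(c, C) = -5 + c (Q(c, C) = -4 + c - 1 = -5 + c)
w(F) = F/4 (w(F) = F*(¼) = F/4)
H(U) = 6 + U
(-68 + 205) + L(H(w(Q(-3, 3)))) = (-68 + 205) + (6 + (-5 - 3)/4) = 137 + (6 + (¼)*(-8)) = 137 + (6 - 2) = 137 + 4 = 141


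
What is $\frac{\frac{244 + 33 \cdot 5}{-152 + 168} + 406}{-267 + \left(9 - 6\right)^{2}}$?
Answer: $- \frac{6905}{4128} \approx -1.6727$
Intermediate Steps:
$\frac{\frac{244 + 33 \cdot 5}{-152 + 168} + 406}{-267 + \left(9 - 6\right)^{2}} = \frac{\frac{244 + 165}{16} + 406}{-267 + 3^{2}} = \frac{409 \cdot \frac{1}{16} + 406}{-267 + 9} = \frac{\frac{409}{16} + 406}{-258} = \frac{6905}{16} \left(- \frac{1}{258}\right) = - \frac{6905}{4128}$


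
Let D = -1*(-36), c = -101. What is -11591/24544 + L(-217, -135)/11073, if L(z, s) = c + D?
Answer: -129942503/271775712 ≈ -0.47812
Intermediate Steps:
D = 36
L(z, s) = -65 (L(z, s) = -101 + 36 = -65)
-11591/24544 + L(-217, -135)/11073 = -11591/24544 - 65/11073 = -129942503/271775712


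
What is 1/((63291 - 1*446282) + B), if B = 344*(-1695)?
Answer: -1/966071 ≈ -1.0351e-6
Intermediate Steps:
B = -583080
1/((63291 - 1*446282) + B) = 1/((63291 - 1*446282) - 583080) = 1/((63291 - 446282) - 583080) = 1/(-382991 - 583080) = 1/(-966071) = -1/966071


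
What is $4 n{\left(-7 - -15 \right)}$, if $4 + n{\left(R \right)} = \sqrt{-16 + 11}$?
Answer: $-16 + 4 i \sqrt{5} \approx -16.0 + 8.9443 i$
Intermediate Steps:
$n{\left(R \right)} = -4 + i \sqrt{5}$ ($n{\left(R \right)} = -4 + \sqrt{-16 + 11} = -4 + \sqrt{-5} = -4 + i \sqrt{5}$)
$4 n{\left(-7 - -15 \right)} = 4 \left(-4 + i \sqrt{5}\right) = -16 + 4 i \sqrt{5}$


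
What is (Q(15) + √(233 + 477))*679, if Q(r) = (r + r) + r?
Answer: 30555 + 679*√710 ≈ 48648.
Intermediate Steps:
Q(r) = 3*r (Q(r) = 2*r + r = 3*r)
(Q(15) + √(233 + 477))*679 = (3*15 + √(233 + 477))*679 = (45 + √710)*679 = 30555 + 679*√710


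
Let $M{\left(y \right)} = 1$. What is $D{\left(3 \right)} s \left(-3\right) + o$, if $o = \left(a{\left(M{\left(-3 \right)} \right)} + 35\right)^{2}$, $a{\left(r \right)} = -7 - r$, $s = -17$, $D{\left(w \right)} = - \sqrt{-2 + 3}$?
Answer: $678$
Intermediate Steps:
$D{\left(w \right)} = -1$ ($D{\left(w \right)} = - \sqrt{1} = \left(-1\right) 1 = -1$)
$o = 729$ ($o = \left(\left(-7 - 1\right) + 35\right)^{2} = \left(-8 + 35\right)^{2} = 27^{2} = 729$)
$D{\left(3 \right)} s \left(-3\right) + o = \left(-1\right) \left(-17\right) \left(-3\right) + 729 = 17 \left(-3\right) + 729 = -51 + 729 = 678$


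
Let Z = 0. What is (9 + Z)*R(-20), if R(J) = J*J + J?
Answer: 3420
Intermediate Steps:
R(J) = J + J² (R(J) = J² + J = J + J²)
(9 + Z)*R(-20) = (9 + 0)*(-20*(1 - 20)) = 9*(-20*(-19)) = 9*380 = 3420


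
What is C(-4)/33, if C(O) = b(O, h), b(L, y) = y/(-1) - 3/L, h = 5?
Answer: -17/132 ≈ -0.12879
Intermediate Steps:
b(L, y) = -y - 3/L (b(L, y) = y*(-1) - 3/L = -y - 3/L)
C(O) = -5 - 3/O (C(O) = -1*5 - 3/O = -5 - 3/O)
C(-4)/33 = (-5 - 3/(-4))/33 = (-5 - 3*(-1/4))*(1/33) = (-5 + 3/4)*(1/33) = -17/4*1/33 = -17/132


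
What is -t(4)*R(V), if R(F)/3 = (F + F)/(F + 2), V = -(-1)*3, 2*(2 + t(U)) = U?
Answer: 0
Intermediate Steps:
t(U) = -2 + U/2
V = 3 (V = -1*(-3) = 3)
R(F) = 6*F/(2 + F) (R(F) = 3*((F + F)/(F + 2)) = 3*((2*F)/(2 + F)) = 3*(2*F/(2 + F)) = 6*F/(2 + F))
-t(4)*R(V) = -(-2 + (1/2)*4)*6*3/(2 + 3) = -(-2 + 2)*6*3/5 = -0*6*3*(1/5) = -0*18/5 = -1*0 = 0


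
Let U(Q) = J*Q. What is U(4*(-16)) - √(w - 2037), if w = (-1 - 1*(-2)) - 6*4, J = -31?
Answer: 1984 - 2*I*√515 ≈ 1984.0 - 45.387*I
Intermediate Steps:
w = -23 (w = (-1 + 2) - 24 = 1 - 24 = -23)
U(Q) = -31*Q
U(4*(-16)) - √(w - 2037) = -124*(-16) - √(-23 - 2037) = -31*(-64) - √(-2060) = 1984 - 2*I*√515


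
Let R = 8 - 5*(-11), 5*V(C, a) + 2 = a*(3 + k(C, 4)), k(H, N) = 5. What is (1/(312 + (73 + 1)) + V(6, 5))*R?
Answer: 924399/1930 ≈ 478.96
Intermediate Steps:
V(C, a) = -2/5 + 8*a/5 (V(C, a) = -2/5 + (a*(3 + 5))/5 = -2/5 + (a*8)/5 = -2/5 + (8*a)/5 = -2/5 + 8*a/5)
R = 63 (R = 8 + 55 = 63)
(1/(312 + (73 + 1)) + V(6, 5))*R = (1/(312 + (73 + 1)) + (-2/5 + (8/5)*5))*63 = (1/(312 + 74) + (-2/5 + 8))*63 = (1/386 + 38/5)*63 = (14673/1930)*63 = 924399/1930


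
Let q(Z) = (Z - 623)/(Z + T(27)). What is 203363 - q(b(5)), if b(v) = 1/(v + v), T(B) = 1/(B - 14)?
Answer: 4758326/23 ≈ 2.0688e+5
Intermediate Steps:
T(B) = 1/(-14 + B)
b(v) = 1/(2*v)
q(Z) = (-623 + Z)/(1/13 + Z) (q(Z) = (Z - 623)/(Z + 1/(-14 + 27)) = (-623 + Z)/(Z + 1/13) = (-623 + Z)/(1/13 + Z))
203363 - q(b(5)) = 203363 - 13*(-623 + (½)/5)/(1 + 13*((½)/5)) = 203363 - 13*(-623 + (½)*(⅕))/(1 + 13*((½)*(⅕))) = 203363 - 13*(-623 + ⅒)/(1 + 13*(⅒)) = 203363 - 13*(-6229)/((1 + 13/10)*10) = 203363 - 13*(-6229)/(23/10*10) = 203363 - 13*10*(-6229)/(23*10) = 203363 - 1*(-80977/23) = 203363 + 80977/23 = 4758326/23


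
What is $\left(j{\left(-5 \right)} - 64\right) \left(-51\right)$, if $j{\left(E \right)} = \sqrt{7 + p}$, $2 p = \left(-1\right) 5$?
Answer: $3264 - \frac{153 \sqrt{2}}{2} \approx 3155.8$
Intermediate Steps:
$p = - \frac{5}{2}$ ($p = \frac{\left(-1\right) 5}{2} = \frac{1}{2} \left(-5\right) = - \frac{5}{2} \approx -2.5$)
$j{\left(E \right)} = \frac{3 \sqrt{2}}{2}$ ($j{\left(E \right)} = \sqrt{7 - \frac{5}{2}} = \sqrt{\frac{9}{2}} = \frac{3 \sqrt{2}}{2}$)
$\left(j{\left(-5 \right)} - 64\right) \left(-51\right) = \left(\frac{3 \sqrt{2}}{2} - 64\right) \left(-51\right) = \left(-64 + \frac{3 \sqrt{2}}{2}\right) \left(-51\right) = 3264 - \frac{153 \sqrt{2}}{2}$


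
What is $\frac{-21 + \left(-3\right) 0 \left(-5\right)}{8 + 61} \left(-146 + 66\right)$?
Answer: $\frac{560}{23} \approx 24.348$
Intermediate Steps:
$\frac{-21 + \left(-3\right) 0 \left(-5\right)}{8 + 61} \left(-146 + 66\right) = \frac{-21 + 0 \left(-5\right)}{69} \left(-80\right) = \left(-21 + 0\right) \frac{1}{69} \left(-80\right) = \left(-21\right) \frac{1}{69} \left(-80\right) = \left(- \frac{7}{23}\right) \left(-80\right) = \frac{560}{23}$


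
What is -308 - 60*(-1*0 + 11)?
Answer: -968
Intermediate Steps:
-308 - 60*(-1*0 + 11) = -308 - 60*(0 + 11) = -308 - 60*11 = -308 - 660 = -968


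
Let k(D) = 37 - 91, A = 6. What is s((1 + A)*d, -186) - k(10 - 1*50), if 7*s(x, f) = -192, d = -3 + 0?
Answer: 186/7 ≈ 26.571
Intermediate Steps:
d = -3
s(x, f) = -192/7 (s(x, f) = (⅐)*(-192) = -192/7)
k(D) = -54
s((1 + A)*d, -186) - k(10 - 1*50) = -192/7 - 1*(-54) = -192/7 + 54 = 186/7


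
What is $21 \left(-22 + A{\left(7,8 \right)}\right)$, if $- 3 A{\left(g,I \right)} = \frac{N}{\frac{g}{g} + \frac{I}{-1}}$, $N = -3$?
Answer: $-465$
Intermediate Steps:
$A{\left(g,I \right)} = \frac{1}{1 - I}$ ($A{\left(g,I \right)} = - \frac{\left(-3\right) \frac{1}{\frac{g}{g} + \frac{I}{-1}}}{3} = - \frac{\left(-3\right) \frac{1}{1 + I \left(-1\right)}}{3} = - \frac{\left(-3\right) \frac{1}{1 - I}}{3} = \frac{1}{1 - I}$)
$21 \left(-22 + A{\left(7,8 \right)}\right) = 21 \left(-22 - \frac{1}{-1 + 8}\right) = 21 \left(-22 - \frac{1}{7}\right) = 21 \left(- \frac{155}{7}\right) = -465$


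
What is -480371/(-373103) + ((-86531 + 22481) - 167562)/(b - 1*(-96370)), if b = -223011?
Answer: 147249795847/47250137023 ≈ 3.1164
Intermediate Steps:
-480371/(-373103) + ((-86531 + 22481) - 167562)/(b - 1*(-96370)) = -480371/(-373103) + ((-86531 + 22481) - 167562)/(-223011 - 1*(-96370)) = -480371*(-1/373103) + (-64050 - 167562)/(-223011 + 96370) = 480371/373103 - 231612/(-126641) = 480371/373103 - 231612*(-1/126641) = 480371/373103 + 231612/126641 = 147249795847/47250137023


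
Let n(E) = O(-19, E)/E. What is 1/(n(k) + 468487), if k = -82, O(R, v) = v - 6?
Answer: 41/19208011 ≈ 2.1345e-6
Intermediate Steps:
O(R, v) = -6 + v
n(E) = (-6 + E)/E
1/(n(k) + 468487) = 1/((-6 - 82)/(-82) + 468487) = 1/(-1/82*(-88) + 468487) = 1/(44/41 + 468487) = 1/(19208011/41) = 41/19208011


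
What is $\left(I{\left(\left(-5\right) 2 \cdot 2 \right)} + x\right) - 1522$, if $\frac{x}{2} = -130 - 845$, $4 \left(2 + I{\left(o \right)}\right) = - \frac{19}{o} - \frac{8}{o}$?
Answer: $- \frac{277893}{80} \approx -3473.7$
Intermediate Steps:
$I{\left(o \right)} = -2 - \frac{27}{4 o}$ ($I{\left(o \right)} = -2 + \frac{- \frac{19}{o} - \frac{8}{o}}{4} = -2 + \frac{\left(-27\right) \frac{1}{o}}{4} = -2 - \frac{27}{4 o}$)
$x = -1950$ ($x = 2 \left(-130 - 845\right) = 2 \left(-975\right) = -1950$)
$\left(I{\left(\left(-5\right) 2 \cdot 2 \right)} + x\right) - 1522 = \left(\left(-2 - \frac{27}{4 \left(-5\right) 2 \cdot 2}\right) - 1950\right) - 1522 = \left(\left(-2 - \frac{27}{4 \left(\left(-10\right) 2\right)}\right) - 1950\right) - 1522 = \left(\left(-2 - \frac{27}{4 \left(-20\right)}\right) - 1950\right) - 1522 = \left(\left(-2 - - \frac{27}{80}\right) - 1950\right) - 1522 = \left(\left(-2 + \frac{27}{80}\right) - 1950\right) - 1522 = \left(- \frac{133}{80} - 1950\right) - 1522 = - \frac{156133}{80} - 1522 = - \frac{277893}{80}$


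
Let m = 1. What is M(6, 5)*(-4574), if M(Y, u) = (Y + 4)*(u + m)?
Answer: -274440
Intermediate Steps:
M(Y, u) = (1 + u)*(4 + Y) (M(Y, u) = (Y + 4)*(u + 1) = (4 + Y)*(1 + u) = (1 + u)*(4 + Y))
M(6, 5)*(-4574) = (4 + 6 + 4*5 + 6*5)*(-4574) = (4 + 6 + 20 + 30)*(-4574) = 60*(-4574) = -274440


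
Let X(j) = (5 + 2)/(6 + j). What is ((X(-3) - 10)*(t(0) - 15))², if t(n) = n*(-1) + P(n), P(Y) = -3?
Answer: 19044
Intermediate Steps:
X(j) = 7/(6 + j)
t(n) = -3 - n (t(n) = n*(-1) - 3 = -n - 3 = -3 - n)
((X(-3) - 10)*(t(0) - 15))² = ((7/(6 - 3) - 10)*((-3 - 1*0) - 15))² = ((7/3 - 10)*((-3 + 0) - 15))² = ((7*(⅓) - 10)*(-3 - 15))² = ((7/3 - 10)*(-18))² = (-23/3*(-18))² = 138² = 19044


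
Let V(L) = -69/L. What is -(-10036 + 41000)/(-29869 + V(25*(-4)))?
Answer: 3096400/2986831 ≈ 1.0367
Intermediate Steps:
-(-10036 + 41000)/(-29869 + V(25*(-4))) = -(-10036 + 41000)/(-29869 - 69/(25*(-4))) = -30964/(-29869 - 69/(-100)) = -30964/(-29869 - 69*(-1/100)) = -30964/(-29869 + 69/100) = -30964/(-2986831/100) = -30964*(-100)/2986831 = -1*(-3096400/2986831) = 3096400/2986831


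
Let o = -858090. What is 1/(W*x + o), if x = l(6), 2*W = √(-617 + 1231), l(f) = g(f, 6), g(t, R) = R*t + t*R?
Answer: -143015/122719608726 - √614/20453268121 ≈ -1.1666e-6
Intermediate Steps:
g(t, R) = 2*R*t (g(t, R) = R*t + R*t = 2*R*t)
l(f) = 12*f (l(f) = 2*6*f = 12*f)
W = √614/2 (W = √(-617 + 1231)/2 = √614/2 ≈ 12.390)
x = 72 (x = 12*6 = 72)
1/(W*x + o) = 1/((√614/2)*72 - 858090) = 1/(36*√614 - 858090) = 1/(-858090 + 36*√614)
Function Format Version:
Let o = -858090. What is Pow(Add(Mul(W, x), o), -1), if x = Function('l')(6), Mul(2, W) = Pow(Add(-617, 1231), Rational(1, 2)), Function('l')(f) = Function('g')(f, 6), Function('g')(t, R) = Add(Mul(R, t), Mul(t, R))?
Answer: Add(Rational(-143015, 122719608726), Mul(Rational(-1, 20453268121), Pow(614, Rational(1, 2)))) ≈ -1.1666e-6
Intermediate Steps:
Function('g')(t, R) = Mul(2, R, t) (Function('g')(t, R) = Add(Mul(R, t), Mul(R, t)) = Mul(2, R, t))
Function('l')(f) = Mul(12, f) (Function('l')(f) = Mul(2, 6, f) = Mul(12, f))
W = Mul(Rational(1, 2), Pow(614, Rational(1, 2))) (W = Mul(Rational(1, 2), Pow(Add(-617, 1231), Rational(1, 2))) = Mul(Rational(1, 2), Pow(614, Rational(1, 2))) ≈ 12.390)
x = 72 (x = Mul(12, 6) = 72)
Pow(Add(Mul(W, x), o), -1) = Pow(Add(Mul(Mul(Rational(1, 2), Pow(614, Rational(1, 2))), 72), -858090), -1) = Pow(Add(Mul(36, Pow(614, Rational(1, 2))), -858090), -1) = Pow(Add(-858090, Mul(36, Pow(614, Rational(1, 2)))), -1)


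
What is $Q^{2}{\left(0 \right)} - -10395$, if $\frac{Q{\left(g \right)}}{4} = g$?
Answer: $10395$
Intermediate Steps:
$Q{\left(g \right)} = 4 g$
$Q^{2}{\left(0 \right)} - -10395 = \left(4 \cdot 0\right)^{2} - -10395 = 0^{2} + 10395 = 0 + 10395 = 10395$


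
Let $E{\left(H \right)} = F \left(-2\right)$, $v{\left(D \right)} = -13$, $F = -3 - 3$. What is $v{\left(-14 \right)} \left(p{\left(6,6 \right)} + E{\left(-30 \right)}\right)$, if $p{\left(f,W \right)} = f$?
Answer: $-234$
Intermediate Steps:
$F = -6$
$E{\left(H \right)} = 12$ ($E{\left(H \right)} = \left(-6\right) \left(-2\right) = 12$)
$v{\left(-14 \right)} \left(p{\left(6,6 \right)} + E{\left(-30 \right)}\right) = - 13 \left(6 + 12\right) = \left(-13\right) 18 = -234$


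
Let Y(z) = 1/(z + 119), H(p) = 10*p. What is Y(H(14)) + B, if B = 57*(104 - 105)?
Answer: -14762/259 ≈ -56.996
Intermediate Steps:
Y(z) = 1/(119 + z)
B = -57 (B = 57*(-1) = -57)
Y(H(14)) + B = 1/(119 + 10*14) - 57 = 1/(119 + 140) - 57 = 1/259 - 57 = -14762/259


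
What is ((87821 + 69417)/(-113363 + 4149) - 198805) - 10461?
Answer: -394050589/1883 ≈ -2.0927e+5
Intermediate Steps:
((87821 + 69417)/(-113363 + 4149) - 198805) - 10461 = (157238/(-109214) - 198805) - 10461 = (157238*(-1/109214) - 198805) - 10461 = (-2711/1883 - 198805) - 10461 = -374352526/1883 - 10461 = -394050589/1883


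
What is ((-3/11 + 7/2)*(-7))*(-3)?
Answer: 1491/22 ≈ 67.773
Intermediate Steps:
((-3/11 + 7/2)*(-7))*(-3) = ((71/22)*(-7))*(-3) = -497/22*(-3) = 1491/22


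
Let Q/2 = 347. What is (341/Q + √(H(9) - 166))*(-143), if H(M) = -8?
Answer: -48763/694 - 143*I*√174 ≈ -70.264 - 1886.3*I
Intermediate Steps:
Q = 694 (Q = 2*347 = 694)
(341/Q + √(H(9) - 166))*(-143) = (341/694 + √(-8 - 166))*(-143) = (341*(1/694) + √(-174))*(-143) = (341/694 + I*√174)*(-143) = -48763/694 - 143*I*√174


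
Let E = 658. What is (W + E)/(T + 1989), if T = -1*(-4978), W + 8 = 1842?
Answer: 2492/6967 ≈ 0.35769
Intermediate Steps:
W = 1834 (W = -8 + 1842 = 1834)
T = 4978
(W + E)/(T + 1989) = (1834 + 658)/(4978 + 1989) = 2492/6967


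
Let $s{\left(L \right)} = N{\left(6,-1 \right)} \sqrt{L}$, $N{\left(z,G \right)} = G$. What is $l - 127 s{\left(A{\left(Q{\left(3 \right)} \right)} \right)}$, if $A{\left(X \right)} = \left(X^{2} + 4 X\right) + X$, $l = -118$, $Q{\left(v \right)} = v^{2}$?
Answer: $-118 + 381 \sqrt{14} \approx 1307.6$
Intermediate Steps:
$A{\left(X \right)} = X^{2} + 5 X$
$s{\left(L \right)} = - \sqrt{L}$
$l - 127 s{\left(A{\left(Q{\left(3 \right)} \right)} \right)} = -118 - 127 \left(- \sqrt{3^{2} \left(5 + 3^{2}\right)}\right) = -118 - 127 \left(- \sqrt{9 \left(5 + 9\right)}\right) = -118 - 127 \left(- \sqrt{9 \cdot 14}\right) = -118 - 127 \left(- \sqrt{126}\right) = -118 - 127 \left(- 3 \sqrt{14}\right) = -118 + 381 \sqrt{14}$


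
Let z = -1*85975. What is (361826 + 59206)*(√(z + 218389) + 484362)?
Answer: 203931901584 + 421032*√132414 ≈ 2.0409e+11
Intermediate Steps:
z = -85975
(361826 + 59206)*(√(z + 218389) + 484362) = (361826 + 59206)*(√(-85975 + 218389) + 484362) = 421032*(√132414 + 484362) = 421032*(484362 + √132414) = 203931901584 + 421032*√132414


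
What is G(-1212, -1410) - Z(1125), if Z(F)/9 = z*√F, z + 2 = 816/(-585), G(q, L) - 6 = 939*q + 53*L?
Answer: -1212792 + 5958*√5/13 ≈ -1.2118e+6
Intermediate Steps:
G(q, L) = 6 + 53*L + 939*q (G(q, L) = 6 + (939*q + 53*L) = 6 + (53*L + 939*q) = 6 + 53*L + 939*q)
z = -662/195 (z = -2 + 816/(-585) = -2 + 816*(-1/585) = -2 - 272/195 = -662/195 ≈ -3.3949)
Z(F) = -1986*√F/65 (Z(F) = 9*(-662*√F/195) = -1986*√F/65)
G(-1212, -1410) - Z(1125) = (6 + 53*(-1410) + 939*(-1212)) - (-1986)*√1125/65 = (6 - 74730 - 1138068) - (-1986)*15*√5/65 = -1212792 - (-5958)*√5/13 = -1212792 + 5958*√5/13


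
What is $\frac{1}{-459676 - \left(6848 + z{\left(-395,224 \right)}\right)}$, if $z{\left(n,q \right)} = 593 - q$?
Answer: $- \frac{1}{466893} \approx -2.1418 \cdot 10^{-6}$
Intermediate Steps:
$\frac{1}{-459676 - \left(6848 + z{\left(-395,224 \right)}\right)} = \frac{1}{-459676 - \left(7441 - 224\right)} = \frac{1}{-459676 - 7217} = \frac{1}{-466893} = - \frac{1}{466893}$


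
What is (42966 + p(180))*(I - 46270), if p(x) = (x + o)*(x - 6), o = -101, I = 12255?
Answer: -1929058680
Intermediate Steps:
p(x) = (-101 + x)*(-6 + x) (p(x) = (x - 101)*(x - 6) = (-101 + x)*(-6 + x))
(42966 + p(180))*(I - 46270) = (42966 + (606 + 180² - 107*180))*(12255 - 46270) = (42966 + (606 + 32400 - 19260))*(-34015) = (42966 + 13746)*(-34015) = 56712*(-34015) = -1929058680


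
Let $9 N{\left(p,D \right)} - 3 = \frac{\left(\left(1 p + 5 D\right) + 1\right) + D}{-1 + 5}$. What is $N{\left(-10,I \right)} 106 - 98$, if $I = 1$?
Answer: $- \frac{143}{2} \approx -71.5$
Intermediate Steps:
$N{\left(p,D \right)} = \frac{13}{36} + \frac{D}{6} + \frac{p}{36}$ ($N{\left(p,D \right)} = \frac{1}{3} + \frac{\left(\left(\left(1 p + 5 D\right) + 1\right) + D\right) \frac{1}{-1 + 5}}{9} = \frac{1}{3} + \frac{\left(\left(\left(p + 5 D\right) + 1\right) + D\right) \frac{1}{4}}{9} = \frac{1}{3} + \frac{\left(\left(1 + p + 5 D\right) + D\right) \frac{1}{4}}{9} = \frac{1}{3} + \frac{\left(1 + p + 6 D\right) \frac{1}{4}}{9} = \frac{1}{3} + \frac{\frac{1}{4} + \frac{p}{4} + \frac{3 D}{2}}{9} = \frac{1}{3} + \left(\frac{1}{36} + \frac{D}{6} + \frac{p}{36}\right) = \frac{13}{36} + \frac{D}{6} + \frac{p}{36}$)
$N{\left(-10,I \right)} 106 - 98 = \left(\frac{13}{36} + \frac{1}{6} \cdot 1 + \frac{1}{36} \left(-10\right)\right) 106 - 98 = \left(\frac{13}{36} + \frac{1}{6} - \frac{5}{18}\right) 106 - 98 = \frac{1}{4} \cdot 106 - 98 = \frac{53}{2} - 98 = - \frac{143}{2}$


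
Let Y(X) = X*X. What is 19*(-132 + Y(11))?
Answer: -209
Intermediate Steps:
Y(X) = X**2
19*(-132 + Y(11)) = 19*(-132 + 11**2) = 19*(-132 + 121) = 19*(-11) = -209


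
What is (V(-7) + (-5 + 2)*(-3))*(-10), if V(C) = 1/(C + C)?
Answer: -625/7 ≈ -89.286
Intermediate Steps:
V(C) = 1/(2*C)
(V(-7) + (-5 + 2)*(-3))*(-10) = ((½)/(-7) + (-5 + 2)*(-3))*(-10) = ((½)*(-⅐) - 3*(-3))*(-10) = (-1/14 + 9)*(-10) = (125/14)*(-10) = -625/7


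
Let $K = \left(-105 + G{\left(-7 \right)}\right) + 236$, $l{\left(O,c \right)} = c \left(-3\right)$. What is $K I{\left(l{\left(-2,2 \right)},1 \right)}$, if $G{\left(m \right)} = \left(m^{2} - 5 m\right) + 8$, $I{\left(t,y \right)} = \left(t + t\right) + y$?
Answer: $-2453$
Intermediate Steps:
$l{\left(O,c \right)} = - 3 c$
$I{\left(t,y \right)} = y + 2 t$ ($I{\left(t,y \right)} = 2 t + y = y + 2 t$)
$G{\left(m \right)} = 8 + m^{2} - 5 m$
$K = 223$ ($K = \left(-105 + \left(8 + \left(-7\right)^{2} - -35\right)\right) + 236 = \left(-105 + \left(8 + 49 + 35\right)\right) + 236 = \left(-105 + 92\right) + 236 = -13 + 236 = 223$)
$K I{\left(l{\left(-2,2 \right)},1 \right)} = 223 \left(1 + 2 \left(\left(-3\right) 2\right)\right) = 223 \left(1 + 2 \left(-6\right)\right) = 223 \left(1 - 12\right) = 223 \left(-11\right) = -2453$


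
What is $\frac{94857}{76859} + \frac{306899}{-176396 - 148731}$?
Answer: $\frac{7252621598}{24988936093} \approx 0.29023$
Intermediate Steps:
$\frac{94857}{76859} + \frac{306899}{-176396 - 148731} = 94857 \cdot \frac{1}{76859} + \frac{306899}{-176396 - 148731} = \frac{94857}{76859} + \frac{306899}{-325127} = \frac{94857}{76859} + 306899 \left(- \frac{1}{325127}\right) = \frac{94857}{76859} - \frac{306899}{325127} = \frac{7252621598}{24988936093}$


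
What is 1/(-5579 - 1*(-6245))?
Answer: 1/666 ≈ 0.0015015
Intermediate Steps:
1/(-5579 - 1*(-6245)) = 1/(-5579 + 6245) = 1/666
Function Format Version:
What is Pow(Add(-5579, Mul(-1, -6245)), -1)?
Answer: Rational(1, 666) ≈ 0.0015015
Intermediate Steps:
Pow(Add(-5579, Mul(-1, -6245)), -1) = Pow(Add(-5579, 6245), -1) = Pow(666, -1) = Rational(1, 666)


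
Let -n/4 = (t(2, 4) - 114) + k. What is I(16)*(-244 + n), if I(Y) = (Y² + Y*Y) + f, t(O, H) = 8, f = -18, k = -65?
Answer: 217360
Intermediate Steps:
I(Y) = -18 + 2*Y² (I(Y) = (Y² + Y*Y) - 18 = (Y² + Y²) - 18 = 2*Y² - 18 = -18 + 2*Y²)
n = 684 (n = -4*((8 - 114) - 65) = -4*(-106 - 65) = -4*(-171) = 684)
I(16)*(-244 + n) = (-18 + 2*16²)*(-244 + 684) = (-18 + 2*256)*440 = (-18 + 512)*440 = 494*440 = 217360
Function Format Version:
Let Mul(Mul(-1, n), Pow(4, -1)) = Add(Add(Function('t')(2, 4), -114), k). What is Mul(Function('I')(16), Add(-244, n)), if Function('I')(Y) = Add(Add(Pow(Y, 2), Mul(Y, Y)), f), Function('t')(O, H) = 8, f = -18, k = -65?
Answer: 217360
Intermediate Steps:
Function('I')(Y) = Add(-18, Mul(2, Pow(Y, 2))) (Function('I')(Y) = Add(Add(Pow(Y, 2), Mul(Y, Y)), -18) = Add(Add(Pow(Y, 2), Pow(Y, 2)), -18) = Add(Mul(2, Pow(Y, 2)), -18) = Add(-18, Mul(2, Pow(Y, 2))))
n = 684 (n = Mul(-4, Add(Add(8, -114), -65)) = Mul(-4, Add(-106, -65)) = Mul(-4, -171) = 684)
Mul(Function('I')(16), Add(-244, n)) = Mul(Add(-18, Mul(2, Pow(16, 2))), Add(-244, 684)) = Mul(Add(-18, Mul(2, 256)), 440) = Mul(Add(-18, 512), 440) = Mul(494, 440) = 217360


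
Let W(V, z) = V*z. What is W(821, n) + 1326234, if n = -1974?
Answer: -294420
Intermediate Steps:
W(821, n) + 1326234 = 821*(-1974) + 1326234 = -1620654 + 1326234 = -294420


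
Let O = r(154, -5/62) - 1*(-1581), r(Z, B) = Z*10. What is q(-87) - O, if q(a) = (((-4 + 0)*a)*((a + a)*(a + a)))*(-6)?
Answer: -63219409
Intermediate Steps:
r(Z, B) = 10*Z
q(a) = 96*a**3 (q(a) = ((-4*a)*((2*a)*(2*a)))*(-6) = ((-4*a)*(4*a**2))*(-6) = -16*a**3*(-6) = 96*a**3)
O = 3121 (O = 10*154 - 1*(-1581) = 1540 + 1581 = 3121)
q(-87) - O = 96*(-87)**3 - 1*3121 = 96*(-658503) - 3121 = -63216288 - 3121 = -63219409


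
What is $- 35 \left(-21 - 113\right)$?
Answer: $4690$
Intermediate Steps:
$- 35 \left(-21 - 113\right) = \left(-35\right) \left(-134\right) = 4690$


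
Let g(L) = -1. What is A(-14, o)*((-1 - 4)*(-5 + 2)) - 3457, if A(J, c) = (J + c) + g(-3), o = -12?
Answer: -3862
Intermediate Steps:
A(J, c) = -1 + J + c (A(J, c) = (J + c) - 1 = -1 + J + c)
A(-14, o)*((-1 - 4)*(-5 + 2)) - 3457 = (-1 - 14 - 12)*((-1 - 4)*(-5 + 2)) - 3457 = -(-135)*(-3) - 3457 = -27*15 - 3457 = -405 - 3457 = -3862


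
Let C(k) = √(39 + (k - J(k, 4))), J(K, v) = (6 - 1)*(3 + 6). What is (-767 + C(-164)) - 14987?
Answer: -15754 + I*√170 ≈ -15754.0 + 13.038*I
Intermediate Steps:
J(K, v) = 45 (J(K, v) = 5*9 = 45)
C(k) = √(-6 + k) (C(k) = √(39 + (k - 1*45)) = √(39 + (k - 45)) = √(39 + (-45 + k)) = √(-6 + k))
(-767 + C(-164)) - 14987 = (-767 + √(-6 - 164)) - 14987 = (-767 + √(-170)) - 14987 = (-767 + I*√170) - 14987 = -15754 + I*√170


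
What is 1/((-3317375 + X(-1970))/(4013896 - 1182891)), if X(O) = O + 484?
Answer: -2831005/3318861 ≈ -0.85300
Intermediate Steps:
X(O) = 484 + O
1/((-3317375 + X(-1970))/(4013896 - 1182891)) = 1/((-3317375 + (484 - 1970))/(4013896 - 1182891)) = 1/((-3317375 - 1486)/2831005) = 1/(-3318861*1/2831005) = 1/(-3318861/2831005) = -2831005/3318861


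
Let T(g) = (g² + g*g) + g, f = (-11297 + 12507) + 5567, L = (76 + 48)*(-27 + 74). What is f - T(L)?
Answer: -67930219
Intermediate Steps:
L = 5828 (L = 124*47 = 5828)
f = 6777 (f = 1210 + 5567 = 6777)
T(g) = g + 2*g² (T(g) = (g² + g²) + g = 2*g² + g = g + 2*g²)
f - T(L) = 6777 - 5828*(1 + 2*5828) = 6777 - 5828*(1 + 11656) = 6777 - 5828*11657 = 6777 - 1*67936996 = 6777 - 67936996 = -67930219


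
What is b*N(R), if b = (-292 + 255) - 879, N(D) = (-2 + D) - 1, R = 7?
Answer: -3664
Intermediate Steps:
N(D) = -3 + D
b = -916 (b = -37 - 879 = -916)
b*N(R) = -916*(-3 + 7) = -916*4 = -3664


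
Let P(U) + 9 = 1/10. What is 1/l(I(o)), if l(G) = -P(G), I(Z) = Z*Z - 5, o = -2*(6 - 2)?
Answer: 10/89 ≈ 0.11236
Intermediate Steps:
P(U) = -89/10 (P(U) = -9 + 1/10 = -9 + ⅒ = -89/10)
o = -8 (o = -2*4 = -8)
I(Z) = -5 + Z² (I(Z) = Z² - 5 = -5 + Z²)
l(G) = 89/10 (l(G) = -1*(-89/10) = 89/10)
1/l(I(o)) = 1/(89/10) = 10/89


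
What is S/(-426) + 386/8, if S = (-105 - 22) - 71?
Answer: 13835/284 ≈ 48.715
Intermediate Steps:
S = -198 (S = -127 - 71 = -198)
S/(-426) + 386/8 = -198/(-426) + 386/8 = -198*(-1/426) + 386*(⅛) = 33/71 + 193/4 = 13835/284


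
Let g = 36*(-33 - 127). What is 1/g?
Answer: -1/5760 ≈ -0.00017361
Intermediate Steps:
g = -5760 (g = 36*(-160) = -5760)
1/g = 1/(-5760) = -1/5760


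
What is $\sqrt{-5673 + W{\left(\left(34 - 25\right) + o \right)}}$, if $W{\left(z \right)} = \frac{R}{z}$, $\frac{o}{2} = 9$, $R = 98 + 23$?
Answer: $\frac{5 i \sqrt{18366}}{9} \approx 75.29 i$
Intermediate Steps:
$R = 121$
$o = 18$ ($o = 2 \cdot 9 = 18$)
$W{\left(z \right)} = \frac{121}{z}$
$\sqrt{-5673 + W{\left(\left(34 - 25\right) + o \right)}} = \sqrt{-5673 + \frac{121}{\left(34 - 25\right) + 18}} = \sqrt{-5673 + \frac{121}{9 + 18}} = \sqrt{-5673 + \frac{121}{27}} = \sqrt{- \frac{153050}{27}} = \frac{5 i \sqrt{18366}}{9}$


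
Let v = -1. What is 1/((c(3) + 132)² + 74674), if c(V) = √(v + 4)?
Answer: 92101/8482385113 - 264*√3/8482385113 ≈ 1.0804e-5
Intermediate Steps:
c(V) = √3 (c(V) = √(-1 + 4) = √3)
1/((c(3) + 132)² + 74674) = 1/((√3 + 132)² + 74674) = 1/((132 + √3)² + 74674) = 1/(74674 + (132 + √3)²)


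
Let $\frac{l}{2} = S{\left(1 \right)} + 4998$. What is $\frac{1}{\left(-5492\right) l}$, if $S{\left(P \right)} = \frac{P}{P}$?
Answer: $- \frac{1}{54909016} \approx -1.8212 \cdot 10^{-8}$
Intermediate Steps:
$S{\left(P \right)} = 1$
$l = 9998$ ($l = 2 \left(1 + 4998\right) = 2 \cdot 4999 = 9998$)
$\frac{1}{\left(-5492\right) l} = \frac{1}{\left(-5492\right) 9998} = \left(- \frac{1}{5492}\right) \frac{1}{9998} = - \frac{1}{54909016}$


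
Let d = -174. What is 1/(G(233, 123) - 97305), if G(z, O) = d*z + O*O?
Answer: -1/122718 ≈ -8.1488e-6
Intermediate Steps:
G(z, O) = O² - 174*z (G(z, O) = -174*z + O*O = -174*z + O² = O² - 174*z)
1/(G(233, 123) - 97305) = 1/((123² - 174*233) - 97305) = 1/((15129 - 40542) - 97305) = 1/(-25413 - 97305) = 1/(-122718) = -1/122718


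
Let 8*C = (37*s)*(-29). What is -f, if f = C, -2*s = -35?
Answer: 37555/16 ≈ 2347.2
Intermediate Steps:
s = 35/2 (s = -½*(-35) = 35/2 ≈ 17.500)
C = -37555/16 (C = ((37*(35/2))*(-29))/8 = ((1295/2)*(-29))/8 = (⅛)*(-37555/2) = -37555/16 ≈ -2347.2)
f = -37555/16 ≈ -2347.2
-f = -1*(-37555/16) = 37555/16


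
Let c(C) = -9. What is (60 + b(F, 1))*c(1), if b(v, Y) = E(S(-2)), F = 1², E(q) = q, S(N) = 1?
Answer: -549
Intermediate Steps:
F = 1
b(v, Y) = 1
(60 + b(F, 1))*c(1) = (60 + 1)*(-9) = 61*(-9) = -549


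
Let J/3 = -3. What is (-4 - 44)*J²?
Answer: -3888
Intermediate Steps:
J = -9 (J = 3*(-3) = -9)
(-4 - 44)*J² = (-4 - 44)*(-9)² = -48*81 = -3888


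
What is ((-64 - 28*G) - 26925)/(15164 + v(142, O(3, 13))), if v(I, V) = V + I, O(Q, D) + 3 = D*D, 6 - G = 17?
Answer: -26681/15472 ≈ -1.7245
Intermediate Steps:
G = -11 (G = 6 - 1*17 = 6 - 17 = -11)
O(Q, D) = -3 + D² (O(Q, D) = -3 + D*D = -3 + D²)
v(I, V) = I + V
((-64 - 28*G) - 26925)/(15164 + v(142, O(3, 13))) = ((-64 - 28*(-11)) - 26925)/(15164 + (142 + (-3 + 13²))) = ((-64 + 308) - 26925)/(15164 + (142 + (-3 + 169))) = (244 - 26925)/(15164 + (142 + 166)) = -26681/(15164 + 308) = -26681/15472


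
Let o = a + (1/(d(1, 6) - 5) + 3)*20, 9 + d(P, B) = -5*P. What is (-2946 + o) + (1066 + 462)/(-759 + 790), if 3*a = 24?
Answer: -1666730/589 ≈ -2829.8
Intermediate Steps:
a = 8 (a = (⅓)*24 = 8)
d(P, B) = -9 - 5*P
o = 1272/19 (o = 8 + (1/((-9 - 5*1) - 5) + 3)*20 = 8 + (1/((-9 - 5) - 5) + 3)*20 = 8 + (1/(-14 - 5) + 3)*20 = 8 + (1/(-19) + 3)*20 = 8 + (-1/19 + 3)*20 = 8 + (56/19)*20 = 8 + 1120/19 = 1272/19 ≈ 66.947)
(-2946 + o) + (1066 + 462)/(-759 + 790) = (-2946 + 1272/19) + (1066 + 462)/(-759 + 790) = -54702/19 + 1528/31 = -1666730/589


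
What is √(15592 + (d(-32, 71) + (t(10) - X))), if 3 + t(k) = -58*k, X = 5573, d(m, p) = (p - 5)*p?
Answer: √14122 ≈ 118.84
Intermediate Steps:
d(m, p) = p*(-5 + p) (d(m, p) = (-5 + p)*p = p*(-5 + p))
t(k) = -3 - 58*k
√(15592 + (d(-32, 71) + (t(10) - X))) = √(15592 + (71*(-5 + 71) + ((-3 - 58*10) - 1*5573))) = √(15592 + (71*66 + ((-3 - 580) - 5573))) = √(15592 + (4686 + (-583 - 5573))) = √(15592 + (4686 - 6156)) = √(15592 - 1470) = √14122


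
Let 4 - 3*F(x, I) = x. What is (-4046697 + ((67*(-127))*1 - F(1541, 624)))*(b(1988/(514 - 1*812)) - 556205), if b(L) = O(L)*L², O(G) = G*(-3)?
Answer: 22344826233215117633/9923847 ≈ 2.2516e+12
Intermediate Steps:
F(x, I) = 4/3 - x/3
O(G) = -3*G
b(L) = -3*L³ (b(L) = (-3*L)*L² = -3*L³)
(-4046697 + ((67*(-127))*1 - F(1541, 624)))*(b(1988/(514 - 1*812)) - 556205) = (-4046697 + ((67*(-127))*1 - (4/3 - ⅓*1541)))*(-3*7856862272/(514 - 1*812)³ - 556205) = (-4046697 + (-8509*1 - (4/3 - 1541/3)))*(-3*7856862272/(514 - 812)³ - 556205) = (-4046697 + (-8509 - 1*(-1537/3)))*(-3*(1988/(-298))³ - 556205) = (-4046697 + (-8509 + 1537/3))*(-3*(1988*(-1/298))³ - 556205) = (-4046697 - 23990/3)*(-3*(-994/149)³ - 556205) = -12164081*(-3*(-982107784/3307949) - 556205)/3 = -12164081*(2946323352/3307949 - 556205)/3 = -12164081/3*(-1836951450193/3307949) = 22344826233215117633/9923847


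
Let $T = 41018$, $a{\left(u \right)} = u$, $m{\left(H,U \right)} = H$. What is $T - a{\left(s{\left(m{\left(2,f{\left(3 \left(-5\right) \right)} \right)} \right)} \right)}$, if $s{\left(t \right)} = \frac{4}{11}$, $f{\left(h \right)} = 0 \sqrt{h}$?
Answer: $\frac{451194}{11} \approx 41018.0$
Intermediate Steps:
$f{\left(h \right)} = 0$
$s{\left(t \right)} = \frac{4}{11}$ ($s{\left(t \right)} = 4 \cdot \frac{1}{11} = \frac{4}{11}$)
$T - a{\left(s{\left(m{\left(2,f{\left(3 \left(-5\right) \right)} \right)} \right)} \right)} = 41018 - \frac{4}{11} = \frac{451194}{11}$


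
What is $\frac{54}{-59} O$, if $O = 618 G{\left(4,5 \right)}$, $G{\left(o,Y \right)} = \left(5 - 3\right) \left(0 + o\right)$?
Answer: $- \frac{266976}{59} \approx -4525.0$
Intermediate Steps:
$G{\left(o,Y \right)} = 2 o$
$O = 4944$ ($O = 618 \cdot 2 \cdot 4 = 618 \cdot 8 = 4944$)
$\frac{54}{-59} O = \frac{54}{-59} \cdot 4944 = 54 \left(- \frac{1}{59}\right) 4944 = \left(- \frac{54}{59}\right) 4944 = - \frac{266976}{59}$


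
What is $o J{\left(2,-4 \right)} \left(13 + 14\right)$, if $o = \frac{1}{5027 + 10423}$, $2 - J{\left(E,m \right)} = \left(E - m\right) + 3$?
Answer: $- \frac{63}{5150} \approx -0.012233$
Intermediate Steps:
$J{\left(E,m \right)} = -1 + m - E$ ($J{\left(E,m \right)} = 2 - \left(\left(E - m\right) + 3\right) = 2 - \left(3 + E - m\right) = -1 + m - E$)
$o = \frac{1}{15450} \approx 6.4725 \cdot 10^{-5}$
$o J{\left(2,-4 \right)} \left(13 + 14\right) = \frac{\left(-1 - 4 - 2\right) \left(13 + 14\right)}{15450} = \frac{\left(-1 - 4 - 2\right) 27}{15450} = \frac{\left(-7\right) 27}{15450} = \frac{1}{15450} \left(-189\right) = - \frac{63}{5150}$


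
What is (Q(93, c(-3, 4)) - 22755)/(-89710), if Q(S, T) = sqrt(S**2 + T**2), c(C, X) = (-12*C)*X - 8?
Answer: 4551/17942 - sqrt(27145)/89710 ≈ 0.25181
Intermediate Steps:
c(C, X) = -8 - 12*C*X (c(C, X) = -12*C*X - 8 = -8 - 12*C*X)
(Q(93, c(-3, 4)) - 22755)/(-89710) = (sqrt(93**2 + (-8 - 12*(-3)*4)**2) - 22755)/(-89710) = (sqrt(8649 + (-8 + 144)**2) - 22755)*(-1/89710) = (sqrt(8649 + 136**2) - 22755)*(-1/89710) = (sqrt(8649 + 18496) - 22755)*(-1/89710) = (sqrt(27145) - 22755)*(-1/89710) = (-22755 + sqrt(27145))*(-1/89710) = 4551/17942 - sqrt(27145)/89710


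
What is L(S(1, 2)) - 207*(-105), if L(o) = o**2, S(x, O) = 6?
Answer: 21771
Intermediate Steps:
L(S(1, 2)) - 207*(-105) = 6**2 - 207*(-105) = 36 + 21735 = 21771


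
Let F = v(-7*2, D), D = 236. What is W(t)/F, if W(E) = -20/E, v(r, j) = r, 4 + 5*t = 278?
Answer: 25/959 ≈ 0.026069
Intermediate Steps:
t = 274/5 (t = -4/5 + (1/5)*278 = -4/5 + 278/5 = 274/5 ≈ 54.800)
F = -14 (F = -7*2 = -14)
W(t)/F = -20/274/5/(-14) = -20*5/274*(-1/14) = -50/137*(-1/14) = 25/959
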